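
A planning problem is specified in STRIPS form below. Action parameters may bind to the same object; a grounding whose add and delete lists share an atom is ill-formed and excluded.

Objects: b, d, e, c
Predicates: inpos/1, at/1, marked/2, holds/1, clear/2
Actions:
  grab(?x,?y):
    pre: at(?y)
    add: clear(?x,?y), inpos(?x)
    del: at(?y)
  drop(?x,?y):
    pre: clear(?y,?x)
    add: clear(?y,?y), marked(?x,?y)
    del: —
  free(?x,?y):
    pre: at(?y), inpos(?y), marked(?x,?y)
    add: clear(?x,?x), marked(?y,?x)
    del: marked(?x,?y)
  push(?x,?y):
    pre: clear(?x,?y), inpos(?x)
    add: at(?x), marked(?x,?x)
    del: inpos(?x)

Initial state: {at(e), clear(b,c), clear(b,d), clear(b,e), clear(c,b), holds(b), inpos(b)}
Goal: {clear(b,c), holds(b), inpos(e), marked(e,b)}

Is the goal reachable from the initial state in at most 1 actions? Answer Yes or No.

No

1. grab(e,e)  →  {clear(b,c), clear(b,d), clear(b,e), clear(c,b), clear(e,e), holds(b), inpos(b), inpos(e)}
2. drop(e,b)  →  {clear(b,b), clear(b,c), clear(b,d), clear(b,e), clear(c,b), clear(e,e), holds(b), inpos(b), inpos(e), marked(e,b)}
optimal plan length = 2; 2 > 1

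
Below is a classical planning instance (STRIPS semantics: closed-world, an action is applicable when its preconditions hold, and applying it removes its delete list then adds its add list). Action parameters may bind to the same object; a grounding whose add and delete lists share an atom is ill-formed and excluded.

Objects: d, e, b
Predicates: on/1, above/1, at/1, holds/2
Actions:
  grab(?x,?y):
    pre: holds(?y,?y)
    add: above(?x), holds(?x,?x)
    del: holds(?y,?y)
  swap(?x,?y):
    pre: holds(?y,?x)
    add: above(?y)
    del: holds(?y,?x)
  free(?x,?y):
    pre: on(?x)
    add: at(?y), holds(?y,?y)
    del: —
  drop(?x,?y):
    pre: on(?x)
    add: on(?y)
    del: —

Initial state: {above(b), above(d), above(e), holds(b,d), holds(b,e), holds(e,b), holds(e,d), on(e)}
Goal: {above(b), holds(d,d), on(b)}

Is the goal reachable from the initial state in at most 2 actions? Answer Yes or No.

1. free(e,d)  →  {above(b), above(d), above(e), at(d), holds(b,d), holds(b,e), holds(d,d), holds(e,b), holds(e,d), on(e)}
2. drop(e,b)  →  {above(b), above(d), above(e), at(d), holds(b,d), holds(b,e), holds(d,d), holds(e,b), holds(e,d), on(b), on(e)}
optimal plan length = 2; 2 ≤ 2

Yes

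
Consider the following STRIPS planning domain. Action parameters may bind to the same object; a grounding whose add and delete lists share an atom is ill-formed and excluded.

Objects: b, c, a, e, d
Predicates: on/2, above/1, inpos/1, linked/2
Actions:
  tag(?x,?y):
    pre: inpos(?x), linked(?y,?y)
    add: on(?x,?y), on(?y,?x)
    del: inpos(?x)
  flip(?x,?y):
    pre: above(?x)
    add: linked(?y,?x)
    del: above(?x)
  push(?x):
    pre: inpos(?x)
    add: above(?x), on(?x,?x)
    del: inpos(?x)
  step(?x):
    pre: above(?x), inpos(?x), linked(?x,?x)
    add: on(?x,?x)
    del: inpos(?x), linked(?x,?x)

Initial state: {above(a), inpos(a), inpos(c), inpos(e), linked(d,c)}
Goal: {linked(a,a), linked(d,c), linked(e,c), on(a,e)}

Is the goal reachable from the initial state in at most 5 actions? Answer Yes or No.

Yes

1. flip(a,a)  →  {inpos(a), inpos(c), inpos(e), linked(a,a), linked(d,c)}
2. tag(e,a)  →  {inpos(a), inpos(c), linked(a,a), linked(d,c), on(a,e), on(e,a)}
3. push(c)  →  {above(c), inpos(a), linked(a,a), linked(d,c), on(a,e), on(c,c), on(e,a)}
4. flip(c,e)  →  {inpos(a), linked(a,a), linked(d,c), linked(e,c), on(a,e), on(c,c), on(e,a)}
optimal plan length = 4; 4 ≤ 5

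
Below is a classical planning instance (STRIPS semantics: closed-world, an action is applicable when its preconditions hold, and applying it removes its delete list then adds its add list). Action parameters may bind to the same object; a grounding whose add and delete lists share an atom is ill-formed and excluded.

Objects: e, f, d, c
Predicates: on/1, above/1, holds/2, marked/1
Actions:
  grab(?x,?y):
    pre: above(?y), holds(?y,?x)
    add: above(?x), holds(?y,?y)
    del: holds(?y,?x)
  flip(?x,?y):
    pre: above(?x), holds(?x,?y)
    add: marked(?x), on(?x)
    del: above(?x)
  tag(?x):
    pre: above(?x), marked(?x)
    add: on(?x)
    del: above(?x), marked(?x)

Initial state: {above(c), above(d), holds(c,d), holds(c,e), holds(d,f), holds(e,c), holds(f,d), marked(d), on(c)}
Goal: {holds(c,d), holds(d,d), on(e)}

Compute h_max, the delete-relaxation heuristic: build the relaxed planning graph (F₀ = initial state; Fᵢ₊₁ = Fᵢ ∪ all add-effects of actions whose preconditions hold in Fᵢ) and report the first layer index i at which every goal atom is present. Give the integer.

2

F0 = init (9 atoms)
F1 = F0 ∪ {above(e), above(f), holds(c,c), holds(d,d), marked(c), on(d)}  (15 atoms)
F2 = F1 ∪ {holds(e,e), holds(f,f), marked(e), marked(f), on(e), on(f)}  (21 atoms)
goal ⊆ F2  ⇒  h_max = 2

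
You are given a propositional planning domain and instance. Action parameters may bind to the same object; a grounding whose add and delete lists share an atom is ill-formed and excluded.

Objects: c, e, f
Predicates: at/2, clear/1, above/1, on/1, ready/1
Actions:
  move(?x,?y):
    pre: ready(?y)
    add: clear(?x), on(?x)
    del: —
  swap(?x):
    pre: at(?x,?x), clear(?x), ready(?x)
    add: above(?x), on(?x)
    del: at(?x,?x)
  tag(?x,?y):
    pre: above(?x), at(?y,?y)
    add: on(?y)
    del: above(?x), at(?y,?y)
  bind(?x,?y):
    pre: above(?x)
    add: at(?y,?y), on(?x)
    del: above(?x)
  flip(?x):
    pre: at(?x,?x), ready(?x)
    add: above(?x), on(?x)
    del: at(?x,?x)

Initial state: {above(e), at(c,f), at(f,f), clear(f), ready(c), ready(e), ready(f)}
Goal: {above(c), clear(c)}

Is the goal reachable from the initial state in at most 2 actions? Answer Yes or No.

No

1. move(c,c)  →  {above(e), at(c,f), at(f,f), clear(c), clear(f), on(c), ready(c), ready(e), ready(f)}
2. bind(e,c)  →  {at(c,c), at(c,f), at(f,f), clear(c), clear(f), on(c), on(e), ready(c), ready(e), ready(f)}
3. swap(c)  →  {above(c), at(c,f), at(f,f), clear(c), clear(f), on(c), on(e), ready(c), ready(e), ready(f)}
optimal plan length = 3; 3 > 2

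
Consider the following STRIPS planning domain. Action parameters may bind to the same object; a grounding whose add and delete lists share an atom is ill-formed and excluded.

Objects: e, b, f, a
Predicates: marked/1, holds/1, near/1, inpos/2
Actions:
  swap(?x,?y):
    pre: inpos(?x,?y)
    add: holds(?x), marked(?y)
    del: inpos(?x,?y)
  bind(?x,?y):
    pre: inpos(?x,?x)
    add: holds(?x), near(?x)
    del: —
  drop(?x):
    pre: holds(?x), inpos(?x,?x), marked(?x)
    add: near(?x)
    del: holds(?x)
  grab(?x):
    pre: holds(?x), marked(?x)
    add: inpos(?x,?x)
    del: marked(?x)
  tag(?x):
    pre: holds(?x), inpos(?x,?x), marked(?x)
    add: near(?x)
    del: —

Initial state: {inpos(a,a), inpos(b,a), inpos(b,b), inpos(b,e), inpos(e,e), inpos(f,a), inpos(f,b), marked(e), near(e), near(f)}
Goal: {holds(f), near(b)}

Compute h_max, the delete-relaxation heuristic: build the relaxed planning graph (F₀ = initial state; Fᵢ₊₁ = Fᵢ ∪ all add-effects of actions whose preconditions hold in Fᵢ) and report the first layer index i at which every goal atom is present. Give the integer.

1

F0 = init (10 atoms)
F1 = F0 ∪ {holds(a), holds(b), holds(e), holds(f), marked(a), marked(b), near(a), near(b)}  (18 atoms)
goal ⊆ F1  ⇒  h_max = 1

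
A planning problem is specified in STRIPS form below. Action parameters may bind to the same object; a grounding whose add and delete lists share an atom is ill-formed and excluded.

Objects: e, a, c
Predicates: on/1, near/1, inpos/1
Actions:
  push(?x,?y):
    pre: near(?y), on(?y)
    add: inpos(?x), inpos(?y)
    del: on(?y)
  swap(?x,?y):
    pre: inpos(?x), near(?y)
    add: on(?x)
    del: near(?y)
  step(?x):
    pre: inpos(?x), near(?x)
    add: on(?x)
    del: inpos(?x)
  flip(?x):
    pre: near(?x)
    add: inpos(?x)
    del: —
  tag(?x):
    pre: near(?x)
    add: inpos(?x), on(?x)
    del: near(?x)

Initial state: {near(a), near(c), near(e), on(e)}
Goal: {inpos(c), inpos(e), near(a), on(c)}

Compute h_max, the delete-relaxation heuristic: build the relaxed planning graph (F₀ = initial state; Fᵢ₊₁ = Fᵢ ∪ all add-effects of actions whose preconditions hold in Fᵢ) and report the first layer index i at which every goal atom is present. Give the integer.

F0 = init (4 atoms)
F1 = F0 ∪ {inpos(a), inpos(c), inpos(e), on(a), on(c)}  (9 atoms)
goal ⊆ F1  ⇒  h_max = 1

1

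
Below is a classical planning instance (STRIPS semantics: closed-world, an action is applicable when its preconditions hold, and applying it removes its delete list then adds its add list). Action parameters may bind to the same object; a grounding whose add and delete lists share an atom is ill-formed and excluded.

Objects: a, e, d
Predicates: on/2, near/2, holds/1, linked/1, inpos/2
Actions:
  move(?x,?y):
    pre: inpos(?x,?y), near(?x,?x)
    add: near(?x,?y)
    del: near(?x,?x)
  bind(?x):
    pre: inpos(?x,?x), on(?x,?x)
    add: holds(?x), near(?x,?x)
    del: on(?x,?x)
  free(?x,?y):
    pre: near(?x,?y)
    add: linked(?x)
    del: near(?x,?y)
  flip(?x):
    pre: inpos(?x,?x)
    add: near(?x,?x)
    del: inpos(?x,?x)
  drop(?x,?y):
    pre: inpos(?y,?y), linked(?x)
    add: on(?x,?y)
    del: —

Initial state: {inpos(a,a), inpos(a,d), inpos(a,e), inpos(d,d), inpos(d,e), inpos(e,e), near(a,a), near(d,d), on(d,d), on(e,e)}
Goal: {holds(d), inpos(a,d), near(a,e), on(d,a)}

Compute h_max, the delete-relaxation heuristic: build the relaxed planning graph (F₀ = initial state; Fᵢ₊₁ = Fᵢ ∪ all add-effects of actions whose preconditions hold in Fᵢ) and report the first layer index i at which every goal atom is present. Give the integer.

F0 = init (10 atoms)
F1 = F0 ∪ {holds(d), holds(e), linked(a), linked(d), near(a,d), near(a,e), near(d,e), near(e,e)}  (18 atoms)
F2 = F1 ∪ {linked(e), on(a,a), on(a,d), on(a,e), on(d,a), on(d,e)}  (24 atoms)
goal ⊆ F2  ⇒  h_max = 2

2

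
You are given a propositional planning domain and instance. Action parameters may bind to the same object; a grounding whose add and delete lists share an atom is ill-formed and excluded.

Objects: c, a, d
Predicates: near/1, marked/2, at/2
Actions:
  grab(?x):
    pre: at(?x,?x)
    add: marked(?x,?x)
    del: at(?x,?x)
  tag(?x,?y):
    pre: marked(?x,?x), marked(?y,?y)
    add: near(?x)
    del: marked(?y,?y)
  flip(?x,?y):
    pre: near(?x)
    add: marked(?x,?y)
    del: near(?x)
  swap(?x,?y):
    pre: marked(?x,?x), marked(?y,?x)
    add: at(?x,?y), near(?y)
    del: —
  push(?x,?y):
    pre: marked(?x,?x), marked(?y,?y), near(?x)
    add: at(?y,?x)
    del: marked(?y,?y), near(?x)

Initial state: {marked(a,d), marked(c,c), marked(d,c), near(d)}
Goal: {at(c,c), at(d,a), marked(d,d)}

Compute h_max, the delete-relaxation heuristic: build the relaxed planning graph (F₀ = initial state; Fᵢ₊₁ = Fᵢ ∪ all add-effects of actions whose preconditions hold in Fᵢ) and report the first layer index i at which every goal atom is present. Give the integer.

F0 = init (4 atoms)
F1 = F0 ∪ {at(c,c), at(c,d), marked(d,a), marked(d,d), near(c)}  (9 atoms)
F2 = F1 ∪ {at(d,a), at(d,c), at(d,d), marked(c,a), marked(c,d), near(a)}  (15 atoms)
goal ⊆ F2  ⇒  h_max = 2

2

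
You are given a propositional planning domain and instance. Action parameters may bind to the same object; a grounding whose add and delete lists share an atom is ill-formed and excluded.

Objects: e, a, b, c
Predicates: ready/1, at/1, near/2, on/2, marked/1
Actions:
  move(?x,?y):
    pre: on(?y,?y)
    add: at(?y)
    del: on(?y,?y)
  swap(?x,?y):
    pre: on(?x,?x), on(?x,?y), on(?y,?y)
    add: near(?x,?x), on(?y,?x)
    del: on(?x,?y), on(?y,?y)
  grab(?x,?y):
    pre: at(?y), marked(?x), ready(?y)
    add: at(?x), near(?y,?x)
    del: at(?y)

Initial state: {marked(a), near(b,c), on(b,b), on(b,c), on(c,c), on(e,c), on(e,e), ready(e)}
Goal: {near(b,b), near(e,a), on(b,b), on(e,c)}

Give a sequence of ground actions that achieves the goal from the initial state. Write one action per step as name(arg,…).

1. move(e,e)  →  {at(e), marked(a), near(b,c), on(b,b), on(b,c), on(c,c), on(e,c), ready(e)}
2. swap(b,c)  →  {at(e), marked(a), near(b,b), near(b,c), on(b,b), on(c,b), on(e,c), ready(e)}
3. grab(a,e)  →  {at(a), marked(a), near(b,b), near(b,c), near(e,a), on(b,b), on(c,b), on(e,c), ready(e)}

move(e,e); swap(b,c); grab(a,e)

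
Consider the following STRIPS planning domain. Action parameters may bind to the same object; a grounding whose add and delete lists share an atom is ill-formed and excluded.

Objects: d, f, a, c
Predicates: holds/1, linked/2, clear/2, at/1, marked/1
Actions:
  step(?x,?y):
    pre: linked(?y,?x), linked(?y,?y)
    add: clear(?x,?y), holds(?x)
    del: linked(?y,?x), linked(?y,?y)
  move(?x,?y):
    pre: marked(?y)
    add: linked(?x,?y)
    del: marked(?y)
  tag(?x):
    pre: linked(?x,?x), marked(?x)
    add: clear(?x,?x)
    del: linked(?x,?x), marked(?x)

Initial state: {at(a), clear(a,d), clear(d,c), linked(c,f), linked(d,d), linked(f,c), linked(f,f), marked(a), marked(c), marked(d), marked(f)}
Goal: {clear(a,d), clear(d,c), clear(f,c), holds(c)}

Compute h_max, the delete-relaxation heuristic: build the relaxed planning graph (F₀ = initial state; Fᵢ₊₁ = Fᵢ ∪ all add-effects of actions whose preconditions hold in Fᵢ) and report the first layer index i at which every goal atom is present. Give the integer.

2

F0 = init (11 atoms)
F1 = F0 ∪ {clear(c,f), clear(d,d), clear(f,f), holds(c), holds(d), holds(f), linked(a,a), linked(a,c), linked(a,d), linked(a,f), linked(c,a), linked(c,c), linked(c,d), linked(d,a), linked(d,c), linked(d,f), linked(f,a), linked(f,d)}  (29 atoms)
F2 = F1 ∪ {clear(a,a), clear(a,c), clear(a,f), clear(c,a), clear(c,c), clear(c,d), clear(d,a), clear(d,f), clear(f,a), clear(f,c), clear(f,d), holds(a)}  (41 atoms)
goal ⊆ F2  ⇒  h_max = 2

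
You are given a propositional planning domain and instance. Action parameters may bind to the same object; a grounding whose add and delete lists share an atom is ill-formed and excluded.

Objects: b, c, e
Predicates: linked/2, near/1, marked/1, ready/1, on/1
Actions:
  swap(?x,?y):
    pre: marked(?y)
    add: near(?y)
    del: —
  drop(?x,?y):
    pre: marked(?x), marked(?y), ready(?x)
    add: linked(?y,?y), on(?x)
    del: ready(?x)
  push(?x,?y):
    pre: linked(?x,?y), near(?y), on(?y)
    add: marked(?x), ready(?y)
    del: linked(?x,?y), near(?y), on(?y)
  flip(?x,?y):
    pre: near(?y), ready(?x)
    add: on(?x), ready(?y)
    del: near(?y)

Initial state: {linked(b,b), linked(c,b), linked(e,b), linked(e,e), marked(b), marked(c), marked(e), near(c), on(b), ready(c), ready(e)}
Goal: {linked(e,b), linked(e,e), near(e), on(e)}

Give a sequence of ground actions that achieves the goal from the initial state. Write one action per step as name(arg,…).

1. swap(b,e)  →  {linked(b,b), linked(c,b), linked(e,b), linked(e,e), marked(b), marked(c), marked(e), near(c), near(e), on(b), ready(c), ready(e)}
2. drop(e,b)  →  {linked(b,b), linked(c,b), linked(e,b), linked(e,e), marked(b), marked(c), marked(e), near(c), near(e), on(b), on(e), ready(c)}

swap(b,e); drop(e,b)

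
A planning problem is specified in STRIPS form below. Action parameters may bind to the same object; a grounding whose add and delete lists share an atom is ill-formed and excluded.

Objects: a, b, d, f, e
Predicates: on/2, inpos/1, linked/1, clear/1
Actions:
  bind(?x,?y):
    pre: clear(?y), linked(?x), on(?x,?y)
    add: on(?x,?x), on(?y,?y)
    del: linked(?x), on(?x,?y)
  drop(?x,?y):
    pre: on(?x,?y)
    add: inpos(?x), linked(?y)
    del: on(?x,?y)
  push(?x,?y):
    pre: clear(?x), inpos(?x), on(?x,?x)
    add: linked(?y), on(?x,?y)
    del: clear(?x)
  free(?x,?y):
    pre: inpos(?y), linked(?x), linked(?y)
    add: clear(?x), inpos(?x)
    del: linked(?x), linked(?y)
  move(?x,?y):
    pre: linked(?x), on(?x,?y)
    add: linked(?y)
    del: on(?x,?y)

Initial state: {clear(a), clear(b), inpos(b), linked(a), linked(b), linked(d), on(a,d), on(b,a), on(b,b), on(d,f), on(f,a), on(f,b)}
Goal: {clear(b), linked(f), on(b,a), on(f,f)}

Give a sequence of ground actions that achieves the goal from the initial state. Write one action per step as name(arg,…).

1. drop(a,d)  →  {clear(a), clear(b), inpos(a), inpos(b), linked(a), linked(b), linked(d), on(b,a), on(b,b), on(d,f), on(f,a), on(f,b)}
2. drop(d,f)  →  {clear(a), clear(b), inpos(a), inpos(b), inpos(d), linked(a), linked(b), linked(d), linked(f), on(b,a), on(b,b), on(f,a), on(f,b)}
3. bind(f,a)  →  {clear(a), clear(b), inpos(a), inpos(b), inpos(d), linked(a), linked(b), linked(d), on(a,a), on(b,a), on(b,b), on(f,b), on(f,f)}
4. push(a,f)  →  {clear(b), inpos(a), inpos(b), inpos(d), linked(a), linked(b), linked(d), linked(f), on(a,a), on(a,f), on(b,a), on(b,b), on(f,b), on(f,f)}

drop(a,d); drop(d,f); bind(f,a); push(a,f)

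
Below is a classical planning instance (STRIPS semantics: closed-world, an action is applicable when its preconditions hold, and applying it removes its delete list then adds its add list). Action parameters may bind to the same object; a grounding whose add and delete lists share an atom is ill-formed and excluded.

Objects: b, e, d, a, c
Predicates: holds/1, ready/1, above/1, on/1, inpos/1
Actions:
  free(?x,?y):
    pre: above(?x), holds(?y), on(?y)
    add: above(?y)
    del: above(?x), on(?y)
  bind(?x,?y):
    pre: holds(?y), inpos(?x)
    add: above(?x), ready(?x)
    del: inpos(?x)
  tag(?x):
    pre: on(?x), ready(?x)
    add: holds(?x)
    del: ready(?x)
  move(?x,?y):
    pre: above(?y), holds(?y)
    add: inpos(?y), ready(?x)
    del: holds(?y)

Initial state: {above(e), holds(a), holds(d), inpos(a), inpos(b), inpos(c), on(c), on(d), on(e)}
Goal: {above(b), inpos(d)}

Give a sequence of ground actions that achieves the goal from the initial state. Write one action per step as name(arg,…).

free(e,d); bind(b,d); move(b,d)

1. free(e,d)  →  {above(d), holds(a), holds(d), inpos(a), inpos(b), inpos(c), on(c), on(e)}
2. bind(b,d)  →  {above(b), above(d), holds(a), holds(d), inpos(a), inpos(c), on(c), on(e), ready(b)}
3. move(b,d)  →  {above(b), above(d), holds(a), inpos(a), inpos(c), inpos(d), on(c), on(e), ready(b)}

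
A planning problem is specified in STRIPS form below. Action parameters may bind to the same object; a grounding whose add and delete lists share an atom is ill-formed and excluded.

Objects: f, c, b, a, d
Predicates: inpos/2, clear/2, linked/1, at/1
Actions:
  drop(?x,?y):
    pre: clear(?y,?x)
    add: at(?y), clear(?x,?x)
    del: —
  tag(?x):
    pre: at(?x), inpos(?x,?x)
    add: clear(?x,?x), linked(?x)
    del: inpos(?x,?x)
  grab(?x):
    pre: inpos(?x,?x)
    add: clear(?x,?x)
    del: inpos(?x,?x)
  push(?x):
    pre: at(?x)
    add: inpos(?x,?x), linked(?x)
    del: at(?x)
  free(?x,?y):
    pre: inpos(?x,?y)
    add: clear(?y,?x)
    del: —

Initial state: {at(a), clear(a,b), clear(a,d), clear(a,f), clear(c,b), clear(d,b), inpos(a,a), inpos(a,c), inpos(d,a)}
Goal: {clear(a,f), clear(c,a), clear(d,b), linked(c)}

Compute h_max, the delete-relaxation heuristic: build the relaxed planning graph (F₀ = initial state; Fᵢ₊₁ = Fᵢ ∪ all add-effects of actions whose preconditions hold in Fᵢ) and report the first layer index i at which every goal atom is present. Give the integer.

F0 = init (9 atoms)
F1 = F0 ∪ {at(c), at(d), clear(a,a), clear(b,b), clear(c,a), clear(d,d), clear(f,f), linked(a)}  (17 atoms)
F2 = F1 ∪ {at(b), at(f), inpos(c,c), inpos(d,d), linked(c), linked(d)}  (23 atoms)
goal ⊆ F2  ⇒  h_max = 2

2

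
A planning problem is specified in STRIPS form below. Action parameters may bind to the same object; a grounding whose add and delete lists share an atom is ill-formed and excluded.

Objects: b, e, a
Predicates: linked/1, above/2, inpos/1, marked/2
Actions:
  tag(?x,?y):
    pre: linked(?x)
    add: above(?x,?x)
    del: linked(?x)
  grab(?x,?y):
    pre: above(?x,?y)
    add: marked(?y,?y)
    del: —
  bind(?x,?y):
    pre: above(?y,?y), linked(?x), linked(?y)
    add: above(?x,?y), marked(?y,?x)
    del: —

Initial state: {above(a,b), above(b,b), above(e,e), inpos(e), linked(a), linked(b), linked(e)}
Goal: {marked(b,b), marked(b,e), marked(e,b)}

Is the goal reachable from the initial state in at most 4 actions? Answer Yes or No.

Yes

1. grab(b,b)  →  {above(a,b), above(b,b), above(e,e), inpos(e), linked(a), linked(b), linked(e), marked(b,b)}
2. bind(b,e)  →  {above(a,b), above(b,b), above(b,e), above(e,e), inpos(e), linked(a), linked(b), linked(e), marked(b,b), marked(e,b)}
3. bind(e,b)  →  {above(a,b), above(b,b), above(b,e), above(e,b), above(e,e), inpos(e), linked(a), linked(b), linked(e), marked(b,b), marked(b,e), marked(e,b)}
optimal plan length = 3; 3 ≤ 4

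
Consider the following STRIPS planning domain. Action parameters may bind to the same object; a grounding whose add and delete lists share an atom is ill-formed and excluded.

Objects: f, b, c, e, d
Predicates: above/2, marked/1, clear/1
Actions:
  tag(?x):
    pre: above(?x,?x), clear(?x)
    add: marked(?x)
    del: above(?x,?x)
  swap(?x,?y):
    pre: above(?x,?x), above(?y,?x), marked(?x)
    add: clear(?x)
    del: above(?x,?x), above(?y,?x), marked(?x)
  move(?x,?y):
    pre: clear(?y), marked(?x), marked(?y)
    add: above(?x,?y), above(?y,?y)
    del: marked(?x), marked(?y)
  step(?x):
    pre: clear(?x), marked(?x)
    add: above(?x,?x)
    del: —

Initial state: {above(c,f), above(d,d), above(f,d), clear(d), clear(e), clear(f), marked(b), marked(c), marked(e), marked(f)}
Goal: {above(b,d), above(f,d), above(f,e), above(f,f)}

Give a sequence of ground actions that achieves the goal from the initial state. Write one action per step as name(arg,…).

tag(d); move(b,d); step(f); move(f,e)

1. tag(d)  →  {above(c,f), above(f,d), clear(d), clear(e), clear(f), marked(b), marked(c), marked(d), marked(e), marked(f)}
2. move(b,d)  →  {above(b,d), above(c,f), above(d,d), above(f,d), clear(d), clear(e), clear(f), marked(c), marked(e), marked(f)}
3. step(f)  →  {above(b,d), above(c,f), above(d,d), above(f,d), above(f,f), clear(d), clear(e), clear(f), marked(c), marked(e), marked(f)}
4. move(f,e)  →  {above(b,d), above(c,f), above(d,d), above(e,e), above(f,d), above(f,e), above(f,f), clear(d), clear(e), clear(f), marked(c)}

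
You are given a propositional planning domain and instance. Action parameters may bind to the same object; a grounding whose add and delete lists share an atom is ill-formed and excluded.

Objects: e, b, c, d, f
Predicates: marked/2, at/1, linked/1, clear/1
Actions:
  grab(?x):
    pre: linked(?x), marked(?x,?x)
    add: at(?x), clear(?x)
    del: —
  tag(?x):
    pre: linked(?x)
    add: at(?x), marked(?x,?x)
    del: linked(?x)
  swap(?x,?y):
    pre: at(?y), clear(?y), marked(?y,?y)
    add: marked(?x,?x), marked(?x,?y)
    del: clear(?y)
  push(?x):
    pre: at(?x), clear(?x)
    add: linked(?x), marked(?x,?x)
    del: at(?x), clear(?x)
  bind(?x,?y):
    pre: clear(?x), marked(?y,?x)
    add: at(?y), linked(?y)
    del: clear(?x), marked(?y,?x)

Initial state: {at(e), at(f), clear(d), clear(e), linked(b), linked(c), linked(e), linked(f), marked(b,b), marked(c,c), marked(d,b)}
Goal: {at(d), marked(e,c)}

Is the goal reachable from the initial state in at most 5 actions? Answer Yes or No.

1. grab(b)  →  {at(b), at(e), at(f), clear(b), clear(d), clear(e), linked(b), linked(c), linked(e), linked(f), marked(b,b), marked(c,c), marked(d,b)}
2. grab(c)  →  {at(b), at(c), at(e), at(f), clear(b), clear(c), clear(d), clear(e), linked(b), linked(c), linked(e), linked(f), marked(b,b), marked(c,c), marked(d,b)}
3. swap(e,c)  →  {at(b), at(c), at(e), at(f), clear(b), clear(d), clear(e), linked(b), linked(c), linked(e), linked(f), marked(b,b), marked(c,c), marked(d,b), marked(e,c), marked(e,e)}
4. bind(b,d)  →  {at(b), at(c), at(d), at(e), at(f), clear(d), clear(e), linked(b), linked(c), linked(d), linked(e), linked(f), marked(b,b), marked(c,c), marked(e,c), marked(e,e)}
optimal plan length = 4; 4 ≤ 5

Yes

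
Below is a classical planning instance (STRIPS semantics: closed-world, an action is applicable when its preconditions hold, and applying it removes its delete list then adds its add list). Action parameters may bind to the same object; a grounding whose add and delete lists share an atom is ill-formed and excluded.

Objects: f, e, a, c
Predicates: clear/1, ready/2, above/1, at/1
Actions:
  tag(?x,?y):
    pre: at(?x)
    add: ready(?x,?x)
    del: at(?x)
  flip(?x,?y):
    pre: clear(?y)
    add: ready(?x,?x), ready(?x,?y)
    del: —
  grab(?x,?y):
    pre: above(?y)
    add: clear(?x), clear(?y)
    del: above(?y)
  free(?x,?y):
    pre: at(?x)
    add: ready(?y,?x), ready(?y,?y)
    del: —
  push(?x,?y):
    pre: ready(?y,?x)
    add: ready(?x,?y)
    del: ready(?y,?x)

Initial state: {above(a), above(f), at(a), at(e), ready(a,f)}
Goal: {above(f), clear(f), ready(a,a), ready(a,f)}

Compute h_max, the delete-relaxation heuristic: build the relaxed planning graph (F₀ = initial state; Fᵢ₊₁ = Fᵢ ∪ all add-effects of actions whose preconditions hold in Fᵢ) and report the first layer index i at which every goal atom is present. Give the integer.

F0 = init (5 atoms)
F1 = F0 ∪ {clear(a), clear(c), clear(e), clear(f), ready(a,a), ready(a,e), ready(c,a), ready(c,c), ready(c,e), ready(e,a), ready(e,e), ready(f,a), ready(f,e), ready(f,f)}  (19 atoms)
goal ⊆ F1  ⇒  h_max = 1

1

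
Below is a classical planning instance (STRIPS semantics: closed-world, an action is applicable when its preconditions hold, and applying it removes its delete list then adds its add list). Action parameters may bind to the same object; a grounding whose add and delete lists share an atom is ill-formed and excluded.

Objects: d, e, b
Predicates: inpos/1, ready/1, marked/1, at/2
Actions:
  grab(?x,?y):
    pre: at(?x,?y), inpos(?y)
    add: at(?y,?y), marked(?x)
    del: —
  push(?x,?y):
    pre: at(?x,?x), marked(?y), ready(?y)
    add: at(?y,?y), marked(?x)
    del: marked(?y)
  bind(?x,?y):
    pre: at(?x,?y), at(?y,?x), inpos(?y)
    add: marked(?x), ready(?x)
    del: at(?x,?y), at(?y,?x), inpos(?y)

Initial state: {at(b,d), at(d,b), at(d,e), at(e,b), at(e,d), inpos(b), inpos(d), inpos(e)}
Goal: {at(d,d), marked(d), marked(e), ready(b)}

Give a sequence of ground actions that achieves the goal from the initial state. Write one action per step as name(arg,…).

1. grab(d,e)  →  {at(b,d), at(d,b), at(d,e), at(e,b), at(e,d), at(e,e), inpos(b), inpos(d), inpos(e), marked(d)}
2. grab(e,d)  →  {at(b,d), at(d,b), at(d,d), at(d,e), at(e,b), at(e,d), at(e,e), inpos(b), inpos(d), inpos(e), marked(d), marked(e)}
3. bind(b,d)  →  {at(d,d), at(d,e), at(e,b), at(e,d), at(e,e), inpos(b), inpos(e), marked(b), marked(d), marked(e), ready(b)}

grab(d,e); grab(e,d); bind(b,d)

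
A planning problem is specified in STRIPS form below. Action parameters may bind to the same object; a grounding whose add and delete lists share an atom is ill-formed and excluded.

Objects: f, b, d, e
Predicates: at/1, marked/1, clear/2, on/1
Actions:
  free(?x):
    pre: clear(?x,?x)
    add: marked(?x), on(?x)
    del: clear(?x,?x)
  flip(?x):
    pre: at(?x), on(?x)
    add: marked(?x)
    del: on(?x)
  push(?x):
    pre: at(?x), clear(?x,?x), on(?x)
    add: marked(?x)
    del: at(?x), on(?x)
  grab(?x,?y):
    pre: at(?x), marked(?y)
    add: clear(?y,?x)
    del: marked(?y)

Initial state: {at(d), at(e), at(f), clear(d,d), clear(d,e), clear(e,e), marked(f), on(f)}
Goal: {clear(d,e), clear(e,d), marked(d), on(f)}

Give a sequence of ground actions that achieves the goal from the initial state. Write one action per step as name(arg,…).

1. free(d)  →  {at(d), at(e), at(f), clear(d,e), clear(e,e), marked(d), marked(f), on(d), on(f)}
2. free(e)  →  {at(d), at(e), at(f), clear(d,e), marked(d), marked(e), marked(f), on(d), on(e), on(f)}
3. grab(d,e)  →  {at(d), at(e), at(f), clear(d,e), clear(e,d), marked(d), marked(f), on(d), on(e), on(f)}

free(d); free(e); grab(d,e)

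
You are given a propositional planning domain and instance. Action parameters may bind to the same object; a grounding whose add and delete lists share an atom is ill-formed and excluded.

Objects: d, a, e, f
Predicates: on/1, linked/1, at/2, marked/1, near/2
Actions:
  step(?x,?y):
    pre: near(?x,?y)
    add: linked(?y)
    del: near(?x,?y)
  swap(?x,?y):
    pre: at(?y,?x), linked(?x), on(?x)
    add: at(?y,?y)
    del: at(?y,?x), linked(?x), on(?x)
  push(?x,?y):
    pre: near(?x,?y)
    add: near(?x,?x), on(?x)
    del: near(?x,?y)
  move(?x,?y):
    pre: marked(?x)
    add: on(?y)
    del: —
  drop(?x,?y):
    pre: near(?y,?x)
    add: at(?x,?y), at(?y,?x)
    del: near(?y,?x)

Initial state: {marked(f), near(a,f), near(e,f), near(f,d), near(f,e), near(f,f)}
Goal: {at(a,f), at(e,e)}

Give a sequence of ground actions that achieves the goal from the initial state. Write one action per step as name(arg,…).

1. push(e,f)  →  {marked(f), near(a,f), near(e,e), near(f,d), near(f,e), near(f,f), on(e)}
2. drop(e,e)  →  {at(e,e), marked(f), near(a,f), near(f,d), near(f,e), near(f,f), on(e)}
3. drop(f,a)  →  {at(a,f), at(e,e), at(f,a), marked(f), near(f,d), near(f,e), near(f,f), on(e)}

push(e,f); drop(e,e); drop(f,a)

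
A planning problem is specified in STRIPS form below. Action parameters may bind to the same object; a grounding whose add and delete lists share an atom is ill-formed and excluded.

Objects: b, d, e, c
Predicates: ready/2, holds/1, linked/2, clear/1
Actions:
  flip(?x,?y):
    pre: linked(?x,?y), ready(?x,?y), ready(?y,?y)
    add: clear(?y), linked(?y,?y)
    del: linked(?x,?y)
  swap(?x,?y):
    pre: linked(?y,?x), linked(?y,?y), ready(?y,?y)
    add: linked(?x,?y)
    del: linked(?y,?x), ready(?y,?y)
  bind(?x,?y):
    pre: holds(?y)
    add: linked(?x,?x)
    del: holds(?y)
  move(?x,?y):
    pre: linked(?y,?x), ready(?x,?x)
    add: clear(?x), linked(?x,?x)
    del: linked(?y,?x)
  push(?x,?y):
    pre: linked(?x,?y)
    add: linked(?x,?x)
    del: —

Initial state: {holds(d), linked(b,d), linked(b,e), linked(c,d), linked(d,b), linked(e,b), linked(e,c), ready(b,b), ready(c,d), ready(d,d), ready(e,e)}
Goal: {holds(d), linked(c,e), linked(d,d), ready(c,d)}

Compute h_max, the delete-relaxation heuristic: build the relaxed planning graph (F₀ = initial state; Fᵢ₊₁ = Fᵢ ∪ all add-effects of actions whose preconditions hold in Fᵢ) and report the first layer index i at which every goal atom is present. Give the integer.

F0 = init (11 atoms)
F1 = F0 ∪ {clear(b), clear(d), clear(e), linked(b,b), linked(c,c), linked(d,d), linked(e,e)}  (18 atoms)
F2 = F1 ∪ {linked(c,e)}  (19 atoms)
goal ⊆ F2  ⇒  h_max = 2

2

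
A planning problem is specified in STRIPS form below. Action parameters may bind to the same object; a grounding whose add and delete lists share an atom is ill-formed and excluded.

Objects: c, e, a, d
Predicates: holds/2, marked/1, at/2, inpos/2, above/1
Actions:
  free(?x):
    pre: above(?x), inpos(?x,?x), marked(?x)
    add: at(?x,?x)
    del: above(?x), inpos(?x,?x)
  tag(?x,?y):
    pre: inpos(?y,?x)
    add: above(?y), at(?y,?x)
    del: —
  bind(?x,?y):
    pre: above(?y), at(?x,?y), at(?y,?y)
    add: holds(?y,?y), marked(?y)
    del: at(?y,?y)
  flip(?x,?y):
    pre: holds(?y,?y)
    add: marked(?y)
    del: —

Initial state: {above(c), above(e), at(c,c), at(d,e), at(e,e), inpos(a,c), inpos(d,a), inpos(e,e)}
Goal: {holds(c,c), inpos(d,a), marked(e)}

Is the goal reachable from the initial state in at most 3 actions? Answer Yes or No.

Yes

1. bind(c,c)  →  {above(c), above(e), at(d,e), at(e,e), holds(c,c), inpos(a,c), inpos(d,a), inpos(e,e), marked(c)}
2. bind(e,e)  →  {above(c), above(e), at(d,e), holds(c,c), holds(e,e), inpos(a,c), inpos(d,a), inpos(e,e), marked(c), marked(e)}
optimal plan length = 2; 2 ≤ 3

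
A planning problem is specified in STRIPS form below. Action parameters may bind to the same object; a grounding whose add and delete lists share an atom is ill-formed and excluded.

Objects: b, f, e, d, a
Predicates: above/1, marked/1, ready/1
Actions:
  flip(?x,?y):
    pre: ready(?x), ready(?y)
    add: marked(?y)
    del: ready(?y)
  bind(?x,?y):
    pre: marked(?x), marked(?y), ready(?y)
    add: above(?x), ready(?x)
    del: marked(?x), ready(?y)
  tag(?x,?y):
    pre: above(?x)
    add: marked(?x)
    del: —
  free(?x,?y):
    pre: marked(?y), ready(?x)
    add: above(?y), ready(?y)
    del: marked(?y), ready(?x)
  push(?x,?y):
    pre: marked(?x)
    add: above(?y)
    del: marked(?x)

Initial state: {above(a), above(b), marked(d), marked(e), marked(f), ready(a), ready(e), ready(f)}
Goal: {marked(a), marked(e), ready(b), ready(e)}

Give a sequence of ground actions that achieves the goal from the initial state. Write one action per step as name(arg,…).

flip(f,a); tag(b,b); bind(b,f)

1. flip(f,a)  →  {above(a), above(b), marked(a), marked(d), marked(e), marked(f), ready(e), ready(f)}
2. tag(b,b)  →  {above(a), above(b), marked(a), marked(b), marked(d), marked(e), marked(f), ready(e), ready(f)}
3. bind(b,f)  →  {above(a), above(b), marked(a), marked(d), marked(e), marked(f), ready(b), ready(e)}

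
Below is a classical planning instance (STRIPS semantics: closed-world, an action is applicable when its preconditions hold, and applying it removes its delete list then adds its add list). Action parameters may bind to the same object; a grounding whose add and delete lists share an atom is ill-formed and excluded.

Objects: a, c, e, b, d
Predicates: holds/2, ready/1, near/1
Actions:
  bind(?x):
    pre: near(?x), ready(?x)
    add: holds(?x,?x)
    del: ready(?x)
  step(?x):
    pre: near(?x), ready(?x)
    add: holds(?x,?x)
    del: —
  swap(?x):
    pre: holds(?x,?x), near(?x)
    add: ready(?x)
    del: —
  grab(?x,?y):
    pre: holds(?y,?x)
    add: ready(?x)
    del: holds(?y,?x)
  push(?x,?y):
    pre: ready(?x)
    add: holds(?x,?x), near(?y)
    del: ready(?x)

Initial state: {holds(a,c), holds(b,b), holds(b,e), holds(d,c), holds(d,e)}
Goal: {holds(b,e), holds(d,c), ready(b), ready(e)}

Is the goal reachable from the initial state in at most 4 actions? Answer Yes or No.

1. grab(e,d)  →  {holds(a,c), holds(b,b), holds(b,e), holds(d,c), ready(e)}
2. grab(b,b)  →  {holds(a,c), holds(b,e), holds(d,c), ready(b), ready(e)}
optimal plan length = 2; 2 ≤ 4

Yes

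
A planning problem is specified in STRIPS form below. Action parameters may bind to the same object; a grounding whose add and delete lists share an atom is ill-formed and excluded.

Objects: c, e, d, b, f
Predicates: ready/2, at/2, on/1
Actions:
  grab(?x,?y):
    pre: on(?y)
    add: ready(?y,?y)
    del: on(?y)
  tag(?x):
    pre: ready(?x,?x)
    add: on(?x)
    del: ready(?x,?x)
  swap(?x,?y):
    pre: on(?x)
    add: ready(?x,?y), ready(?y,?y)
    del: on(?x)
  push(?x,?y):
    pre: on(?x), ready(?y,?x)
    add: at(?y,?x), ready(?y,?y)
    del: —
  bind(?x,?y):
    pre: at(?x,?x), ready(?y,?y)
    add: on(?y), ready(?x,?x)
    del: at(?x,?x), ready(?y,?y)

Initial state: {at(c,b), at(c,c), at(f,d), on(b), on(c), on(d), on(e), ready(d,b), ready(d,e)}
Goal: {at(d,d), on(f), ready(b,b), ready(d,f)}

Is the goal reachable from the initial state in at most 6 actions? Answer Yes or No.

Yes

1. grab(c,b)  →  {at(c,b), at(c,c), at(f,d), on(c), on(d), on(e), ready(b,b), ready(d,b), ready(d,e)}
2. swap(c,d)  →  {at(c,b), at(c,c), at(f,d), on(d), on(e), ready(b,b), ready(c,d), ready(d,b), ready(d,d), ready(d,e)}
3. push(d,d)  →  {at(c,b), at(c,c), at(d,d), at(f,d), on(d), on(e), ready(b,b), ready(c,d), ready(d,b), ready(d,d), ready(d,e)}
4. swap(d,f)  →  {at(c,b), at(c,c), at(d,d), at(f,d), on(e), ready(b,b), ready(c,d), ready(d,b), ready(d,d), ready(d,e), ready(d,f), ready(f,f)}
5. tag(f)  →  {at(c,b), at(c,c), at(d,d), at(f,d), on(e), on(f), ready(b,b), ready(c,d), ready(d,b), ready(d,d), ready(d,e), ready(d,f)}
optimal plan length = 5; 5 ≤ 6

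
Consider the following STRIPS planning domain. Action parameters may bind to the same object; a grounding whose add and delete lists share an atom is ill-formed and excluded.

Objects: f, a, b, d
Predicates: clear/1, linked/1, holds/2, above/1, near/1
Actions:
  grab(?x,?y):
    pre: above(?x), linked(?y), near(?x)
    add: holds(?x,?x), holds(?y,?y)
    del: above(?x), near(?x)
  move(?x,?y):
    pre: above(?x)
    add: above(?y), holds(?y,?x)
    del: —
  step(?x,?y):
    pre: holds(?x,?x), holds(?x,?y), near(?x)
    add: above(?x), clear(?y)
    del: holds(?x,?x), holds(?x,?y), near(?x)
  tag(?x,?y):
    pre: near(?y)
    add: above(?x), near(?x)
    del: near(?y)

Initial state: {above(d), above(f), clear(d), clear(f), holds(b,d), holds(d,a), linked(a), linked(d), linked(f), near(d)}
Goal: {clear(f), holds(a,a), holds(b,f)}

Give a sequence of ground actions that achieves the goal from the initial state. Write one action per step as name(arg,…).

grab(d,a); move(f,b)

1. grab(d,a)  →  {above(f), clear(d), clear(f), holds(a,a), holds(b,d), holds(d,a), holds(d,d), linked(a), linked(d), linked(f)}
2. move(f,b)  →  {above(b), above(f), clear(d), clear(f), holds(a,a), holds(b,d), holds(b,f), holds(d,a), holds(d,d), linked(a), linked(d), linked(f)}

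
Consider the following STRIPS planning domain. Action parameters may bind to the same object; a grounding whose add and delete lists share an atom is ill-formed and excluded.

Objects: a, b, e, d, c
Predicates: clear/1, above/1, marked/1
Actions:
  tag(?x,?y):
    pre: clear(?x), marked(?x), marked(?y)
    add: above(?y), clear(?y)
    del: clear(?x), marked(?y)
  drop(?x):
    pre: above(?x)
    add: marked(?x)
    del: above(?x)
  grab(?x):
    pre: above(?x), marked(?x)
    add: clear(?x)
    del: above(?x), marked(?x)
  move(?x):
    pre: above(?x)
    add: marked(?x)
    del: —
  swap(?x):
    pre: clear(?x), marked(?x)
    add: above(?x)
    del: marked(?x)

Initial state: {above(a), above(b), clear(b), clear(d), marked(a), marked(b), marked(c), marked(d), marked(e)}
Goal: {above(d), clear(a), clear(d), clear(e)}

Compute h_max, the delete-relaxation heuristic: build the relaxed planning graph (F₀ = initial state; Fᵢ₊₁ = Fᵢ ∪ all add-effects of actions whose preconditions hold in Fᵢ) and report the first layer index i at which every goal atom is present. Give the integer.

1

F0 = init (9 atoms)
F1 = F0 ∪ {above(c), above(d), above(e), clear(a), clear(c), clear(e)}  (15 atoms)
goal ⊆ F1  ⇒  h_max = 1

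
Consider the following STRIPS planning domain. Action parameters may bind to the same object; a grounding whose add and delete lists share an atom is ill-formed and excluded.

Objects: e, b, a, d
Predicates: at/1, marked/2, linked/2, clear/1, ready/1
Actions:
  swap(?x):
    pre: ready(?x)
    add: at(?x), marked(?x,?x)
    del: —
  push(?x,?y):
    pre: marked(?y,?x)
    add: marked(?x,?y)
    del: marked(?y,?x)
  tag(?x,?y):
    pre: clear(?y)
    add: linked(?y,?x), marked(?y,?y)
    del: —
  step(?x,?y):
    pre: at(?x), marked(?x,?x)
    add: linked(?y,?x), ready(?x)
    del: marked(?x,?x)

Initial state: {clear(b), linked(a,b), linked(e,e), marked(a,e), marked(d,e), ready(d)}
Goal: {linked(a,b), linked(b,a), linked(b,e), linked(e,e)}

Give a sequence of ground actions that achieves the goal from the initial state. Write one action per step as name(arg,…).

1. tag(e,b)  →  {clear(b), linked(a,b), linked(b,e), linked(e,e), marked(a,e), marked(b,b), marked(d,e), ready(d)}
2. tag(a,b)  →  {clear(b), linked(a,b), linked(b,a), linked(b,e), linked(e,e), marked(a,e), marked(b,b), marked(d,e), ready(d)}

tag(e,b); tag(a,b)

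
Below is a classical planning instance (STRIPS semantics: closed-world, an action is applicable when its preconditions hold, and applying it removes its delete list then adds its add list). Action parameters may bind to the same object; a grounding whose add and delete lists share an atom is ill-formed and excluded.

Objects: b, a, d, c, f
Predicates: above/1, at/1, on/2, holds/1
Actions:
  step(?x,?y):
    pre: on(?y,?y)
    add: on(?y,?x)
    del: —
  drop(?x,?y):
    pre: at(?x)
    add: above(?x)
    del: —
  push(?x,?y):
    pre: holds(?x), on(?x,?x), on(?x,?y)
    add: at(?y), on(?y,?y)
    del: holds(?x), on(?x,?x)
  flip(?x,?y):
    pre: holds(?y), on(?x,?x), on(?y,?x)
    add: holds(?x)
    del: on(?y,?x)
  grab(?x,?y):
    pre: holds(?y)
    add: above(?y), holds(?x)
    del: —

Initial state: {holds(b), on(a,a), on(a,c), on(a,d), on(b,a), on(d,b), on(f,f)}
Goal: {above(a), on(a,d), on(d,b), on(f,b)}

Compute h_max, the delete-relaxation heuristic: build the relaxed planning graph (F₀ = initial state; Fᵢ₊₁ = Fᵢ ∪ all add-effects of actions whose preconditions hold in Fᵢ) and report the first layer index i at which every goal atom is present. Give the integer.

F0 = init (7 atoms)
F1 = F0 ∪ {above(b), holds(a), holds(c), holds(d), holds(f), on(a,b), on(a,f), on(f,a), on(f,b), on(f,c), on(f,d)}  (18 atoms)
F2 = F1 ∪ {above(a), above(c), above(d), above(f), at(a), at(b), at(c), at(d), at(f), on(b,b), on(c,c), on(d,d)}  (30 atoms)
goal ⊆ F2  ⇒  h_max = 2

2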